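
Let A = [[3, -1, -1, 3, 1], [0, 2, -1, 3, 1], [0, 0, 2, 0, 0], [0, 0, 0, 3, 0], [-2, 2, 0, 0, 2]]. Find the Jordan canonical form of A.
The characteristic polynomial is det(xI - A) = (x - 3)^2(x - 2)^3, so the eigenvalues are 2 (algebraic multiplicity 3), 3 (algebraic multiplicity 2).

For λ = 2: rank(A - 2I) = 3, rank((A - 2I)^2) = 2. The eigenspace has dimension 5 - 3 = 2, so there are 2 Jordan blocks; the rank sequence gives block sizes [2, 1].

For λ = 3: rank(A - 3I) = 3. The eigenspace has dimension 5 - 3 = 2, so there are 2 Jordan blocks; the rank sequence gives block sizes [1, 1].

Assembling the blocks gives the Jordan form J above.

J = [[2, 1, 0, 0, 0], [0, 2, 0, 0, 0], [0, 0, 2, 0, 0], [0, 0, 0, 3, 0], [0, 0, 0, 0, 3]]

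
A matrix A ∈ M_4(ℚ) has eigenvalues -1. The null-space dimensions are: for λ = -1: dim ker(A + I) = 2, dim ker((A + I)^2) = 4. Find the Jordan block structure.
Jordan blocks: (-1, 2), (-1, 2)

λ = -1: successive nullity increments [2, 2] count blocks of size ≥ k; block sizes are [2, 2].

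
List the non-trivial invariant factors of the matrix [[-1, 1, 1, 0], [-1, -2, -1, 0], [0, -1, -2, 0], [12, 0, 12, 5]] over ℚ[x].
(x - 5)(x + 1)(x + 2)^2

The Jordan structure of A has elementary divisors (x + 2)^2, (x + 1), (x - 5). Arranging the block sizes at each eigenvalue in decreasing order and taking row products gives the invariant factors.

Invariant factors (smallest first, each dividing the next): (x - 5)(x + 1)(x + 2)^2.

Check: the last factor (x - 5)(x + 1)(x + 2)^2 is the minimal polynomial, and the product (x - 5)(x + 1)(x + 2)^2 is the characteristic polynomial.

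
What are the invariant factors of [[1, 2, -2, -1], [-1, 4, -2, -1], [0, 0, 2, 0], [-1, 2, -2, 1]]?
x - 2, x - 2, (x - 2)^2

The Jordan structure of A has elementary divisors (x - 2)^2, (x - 2), (x - 2). Arranging the block sizes at each eigenvalue in decreasing order and taking row products gives the invariant factors.

Invariant factors (smallest first, each dividing the next): x - 2, x - 2, (x - 2)^2.

Check: the last factor (x - 2)^2 is the minimal polynomial, and the product (x - 2)^4 is the characteristic polynomial.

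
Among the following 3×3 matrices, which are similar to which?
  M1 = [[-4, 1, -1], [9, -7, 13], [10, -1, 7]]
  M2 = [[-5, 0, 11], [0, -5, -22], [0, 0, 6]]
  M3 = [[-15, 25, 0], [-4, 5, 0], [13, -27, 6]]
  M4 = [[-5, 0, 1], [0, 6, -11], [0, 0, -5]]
Characteristic polynomials: χ_{M1} = (x - 6)(x + 5)^2, χ_{M2} = (x - 6)(x + 5)^2, χ_{M3} = (x - 6)(x + 5)^2, χ_{M4} = (x - 6)(x + 5)^2.

{M1, M3, M4}: invariant factors (x - 6)(x + 5)^2.

{M2}: invariant factors x + 5, (x - 6)(x + 5).

Matrices are similar if and only if their invariant-factor lists agree; the partition into similarity classes is {M1, M3, M4}, {M2}.

2 classes: {M1, M3, M4}, {M2}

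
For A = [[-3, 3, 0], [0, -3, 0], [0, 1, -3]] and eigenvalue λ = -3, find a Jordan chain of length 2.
v_1 = [[5, 1, 2]]^T, v_2 = [[3, 0, 1]]^T

We seek v_1 ∈ ker((A + 3I)^2) \ ker(A + 3I), then set v_{i+1} = (A + 3I) v_i.

One such chain is v_1 = [[5, 1, 2]]^T, v_2 = [[3, 0, 1]]^T. Check: (A + 3I) v_2 = [[0, 0, 0]]^T = 0.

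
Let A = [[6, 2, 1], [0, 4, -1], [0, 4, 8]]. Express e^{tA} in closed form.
A has Jordan form J = [[6, 1, 0], [0, 6, 0], [0, 0, 6]] with A = PJP^{-1}, so e^{tA} = P e^{tJ} P^{-1}.

For a Jordan block J_k(λ), e^{tJ_k(λ)} = e^{λt} · (I + tN + t^2 N^2/2! + ... + t^{k-1} N^{k-1}/(k-1)!) where N is the nilpotent superdiagonal part.

Assembling the blocks and conjugating back gives the entries of e^{tA} as shown above.

e^{tA} = [[e^{6*t}, 2*t*e^{6*t}, t*e^{6*t}], [0, (1 - 2*t)*e^{6*t}, -t*e^{6*t}], [0, 4*t*e^{6*t}, (2*t + 1)*e^{6*t}]]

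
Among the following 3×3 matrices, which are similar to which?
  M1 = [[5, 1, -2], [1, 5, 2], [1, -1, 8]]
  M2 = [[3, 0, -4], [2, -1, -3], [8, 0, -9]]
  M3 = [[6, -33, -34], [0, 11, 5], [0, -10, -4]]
3 classes: {M1}, {M2}, {M3}

Characteristic polynomials: χ_{M1} = (x - 6)^3, χ_{M2} = (x + 1)^2(x + 5), χ_{M3} = (x - 6)^2(x - 1).

{M1}: invariant factors x - 6, (x - 6)^2.

{M2}: invariant factors (x + 1)^2(x + 5).

{M3}: invariant factors (x - 6)^2(x - 1).

Matrices are similar if and only if their invariant-factor lists agree; the partition into similarity classes is {M1}, {M2}, {M3}.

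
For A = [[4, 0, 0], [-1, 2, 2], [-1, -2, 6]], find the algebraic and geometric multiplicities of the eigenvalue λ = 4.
algebraic multiplicity 3, geometric multiplicity 2

The characteristic polynomial is (x - 4)^3, so the factor x - 4 appears with exponent 3: the algebraic multiplicity is 3.

rank(A - 4I) = 1, so the eigenspace has dimension 3 - 1 = 2: the geometric multiplicity is 2.

Since 2 < 3, A is not diagonalizable.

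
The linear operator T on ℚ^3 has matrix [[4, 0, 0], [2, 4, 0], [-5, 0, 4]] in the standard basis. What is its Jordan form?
J = [[4, 1, 0], [0, 4, 0], [0, 0, 4]]

The characteristic polynomial is det(xI - A) = (x - 4)^3, so the eigenvalues are 4 (algebraic multiplicity 3).

For λ = 4: rank(A - 4I) = 1, rank((A - 4I)^2) = 0. The eigenspace has dimension 3 - 1 = 2, so there are 2 Jordan blocks; the rank sequence gives block sizes [2, 1].

Assembling the blocks gives the Jordan form J above.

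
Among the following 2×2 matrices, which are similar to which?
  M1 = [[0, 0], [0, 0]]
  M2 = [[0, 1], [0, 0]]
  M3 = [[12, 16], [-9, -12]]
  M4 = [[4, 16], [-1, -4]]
2 classes: {M1}, {M2, M3, M4}

Characteristic polynomials: χ_{M1} = x^2, χ_{M2} = x^2, χ_{M3} = x^2, χ_{M4} = x^2.

{M1}: invariant factors x, x.

{M2, M3, M4}: invariant factors x^2.

Matrices are similar if and only if their invariant-factor lists agree; the partition into similarity classes is {M1}, {M2, M3, M4}.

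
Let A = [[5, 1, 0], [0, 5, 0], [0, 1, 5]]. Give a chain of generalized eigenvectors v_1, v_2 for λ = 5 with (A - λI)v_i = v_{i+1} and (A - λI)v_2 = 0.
We seek v_1 ∈ ker((A - 5I)^2) \ ker(A - 5I), then set v_{i+1} = (A - 5I) v_i.

One such chain is v_1 = [[0, 1, 2]]^T, v_2 = [[1, 0, 1]]^T. Check: (A - 5I) v_2 = [[0, 0, 0]]^T = 0.

v_1 = [[0, 1, 2]]^T, v_2 = [[1, 0, 1]]^T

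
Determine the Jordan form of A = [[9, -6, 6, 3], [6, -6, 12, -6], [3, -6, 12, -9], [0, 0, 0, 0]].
J = [[0, 0, 0, 0], [0, 3, 0, 0], [0, 0, 6, 0], [0, 0, 0, 6]]

The characteristic polynomial is det(xI - A) = x(x - 6)^2(x - 3), so the eigenvalues are 0 (algebraic multiplicity 1), 3 (algebraic multiplicity 1), 6 (algebraic multiplicity 2).

For λ = 0: algebraic multiplicity 1 gives one 1×1 block.

For λ = 3: algebraic multiplicity 1 gives one 1×1 block.

For λ = 6: rank(A - 6I) = 2. The eigenspace has dimension 4 - 2 = 2, so there are 2 Jordan blocks; the rank sequence gives block sizes [1, 1].

Assembling the blocks gives the Jordan form J above.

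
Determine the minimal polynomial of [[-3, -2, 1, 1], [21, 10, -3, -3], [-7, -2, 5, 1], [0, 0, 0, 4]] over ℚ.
The characteristic polynomial factors as (x - 4)^4. The minimal polynomial is ∏(x - λ)^{k_λ} where k_λ is the size of the largest Jordan block at λ.

For λ = 4: rank(A - 4I) = 1, and the largest Jordan block has size 2 (the smallest k with rank((A - 4I)^k) = rank((A - 4I)^(k+1))).

So m_A(x) = (x - 4)^2.

m_A(x) = (x - 4)^2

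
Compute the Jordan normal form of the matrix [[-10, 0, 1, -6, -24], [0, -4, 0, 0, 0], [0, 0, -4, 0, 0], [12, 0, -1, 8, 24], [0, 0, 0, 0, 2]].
J = [[-4, 1, 0, 0, 0], [0, -4, 0, 0, 0], [0, 0, -4, 0, 0], [0, 0, 0, 2, 0], [0, 0, 0, 0, 2]]

The characteristic polynomial is det(xI - A) = (x - 2)^2(x + 4)^3, so the eigenvalues are -4 (algebraic multiplicity 3), 2 (algebraic multiplicity 2).

For λ = -4: rank(A + 4I) = 3, rank((A + 4I)^2) = 2. The eigenspace has dimension 5 - 3 = 2, so there are 2 Jordan blocks; the rank sequence gives block sizes [2, 1].

For λ = 2: rank(A - 2I) = 3. The eigenspace has dimension 5 - 3 = 2, so there are 2 Jordan blocks; the rank sequence gives block sizes [1, 1].

Assembling the blocks gives the Jordan form J above.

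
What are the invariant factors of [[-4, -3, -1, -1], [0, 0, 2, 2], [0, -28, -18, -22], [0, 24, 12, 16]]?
The Jordan structure of A has elementary divisors (x + 4)^2, (x + 2), (x - 4). Arranging the block sizes at each eigenvalue in decreasing order and taking row products gives the invariant factors.

Invariant factors (smallest first, each dividing the next): (x - 4)(x + 2)(x + 4)^2.

Check: the last factor (x - 4)(x + 2)(x + 4)^2 is the minimal polynomial, and the product (x - 4)(x + 2)(x + 4)^2 is the characteristic polynomial.

(x - 4)(x + 2)(x + 4)^2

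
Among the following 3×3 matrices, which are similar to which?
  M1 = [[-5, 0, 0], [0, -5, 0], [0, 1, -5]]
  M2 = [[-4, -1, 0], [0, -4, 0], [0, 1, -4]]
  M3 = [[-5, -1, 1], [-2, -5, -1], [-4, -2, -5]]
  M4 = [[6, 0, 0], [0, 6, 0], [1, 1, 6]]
Characteristic polynomials: χ_{M1} = (x + 5)^3, χ_{M2} = (x + 4)^3, χ_{M3} = (x + 5)^3, χ_{M4} = (x - 6)^3.

{M1}: invariant factors x + 5, (x + 5)^2.

{M2}: invariant factors x + 4, (x + 4)^2.

{M3}: invariant factors (x + 5)^3.

{M4}: invariant factors x - 6, (x - 6)^2.

Matrices are similar if and only if their invariant-factor lists agree; the partition into similarity classes is {M1}, {M2}, {M3}, {M4}.

4 classes: {M1}, {M2}, {M3}, {M4}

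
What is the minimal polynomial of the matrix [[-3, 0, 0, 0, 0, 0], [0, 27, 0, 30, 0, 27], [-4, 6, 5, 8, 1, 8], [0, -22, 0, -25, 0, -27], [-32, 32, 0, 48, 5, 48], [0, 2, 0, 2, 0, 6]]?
The characteristic polynomial factors as (x - 6)(x - 5)^3(x + 3)^2. The minimal polynomial is ∏(x - λ)^{k_λ} where k_λ is the size of the largest Jordan block at λ.

For λ = -3: rank(A + 3I) = 4, and the largest Jordan block has size 1 (the smallest k with rank((A + 3I)^k) = rank((A + 3I)^(k+1))).
For λ = 5: rank(A - 5I) = 4, and the largest Jordan block has size 2 (the smallest k with rank((A - 5I)^k) = rank((A - 5I)^(k+1))).
For λ = 6: rank(A - 6I) = 5, and the largest Jordan block has size 1 (the smallest k with rank((A - 6I)^k) = rank((A - 6I)^(k+1))).

So m_A(x) = (x - 6)(x - 5)^2(x + 3).

m_A(x) = (x - 6)(x - 5)^2(x + 3)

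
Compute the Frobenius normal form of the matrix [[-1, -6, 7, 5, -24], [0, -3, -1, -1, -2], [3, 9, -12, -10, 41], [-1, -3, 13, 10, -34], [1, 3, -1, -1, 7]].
The invariant factors of A (the non-unit diagonal entries of the Smith normal form of xI - A over ℚ[x]) are x^2 + 3, (x - 1)(x^2 + 3), each dividing the next. The characteristic polynomial is their product, (x - 1)(x^2 + 3)^2.

The rational canonical form is the block-diagonal matrix of companion matrices C(f_i):
R = [[0, -3, 0, 0, 0], [1, 0, 0, 0, 0], [0, 0, 0, 0, 3], [0, 0, 1, 0, -3], [0, 0, 0, 1, 1]].

Note the characteristic polynomial does not split into linear factors over ℚ, so A has no Jordan form over ℚ; the rational canonical form exists over any field.

R = [[0, -3, 0, 0, 0], [1, 0, 0, 0, 0], [0, 0, 0, 0, 3], [0, 0, 1, 0, -3], [0, 0, 0, 1, 1]]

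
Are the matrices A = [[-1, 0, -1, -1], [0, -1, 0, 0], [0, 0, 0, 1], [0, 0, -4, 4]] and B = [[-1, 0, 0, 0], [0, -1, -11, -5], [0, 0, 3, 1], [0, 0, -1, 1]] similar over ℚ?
Two matrices over a field are similar if and only if they have the same invariant factors.

Both A and B have characteristic polynomial (x - 2)^2(x + 1)^2 and minimal polynomial (x - 2)^2(x + 1). Computing further, both have invariant factors x + 1, (x - 2)^2(x + 1). Hence A and B are similar.

Yes.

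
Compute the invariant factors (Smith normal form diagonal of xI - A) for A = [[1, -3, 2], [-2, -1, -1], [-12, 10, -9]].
(x + 3)^3

The Jordan structure of A has elementary divisors (x + 3)^3. Arranging the block sizes at each eigenvalue in decreasing order and taking row products gives the invariant factors.

Invariant factors (smallest first, each dividing the next): (x + 3)^3.

Check: the last factor (x + 3)^3 is the minimal polynomial, and the product (x + 3)^3 is the characteristic polynomial.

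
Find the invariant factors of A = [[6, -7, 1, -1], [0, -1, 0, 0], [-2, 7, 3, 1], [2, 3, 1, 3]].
The Jordan structure of A has elementary divisors (x + 1), (x - 4)^2, (x - 4). Arranging the block sizes at each eigenvalue in decreasing order and taking row products gives the invariant factors.

Invariant factors (smallest first, each dividing the next): x - 4, (x - 4)^2(x + 1).

Check: the last factor (x - 4)^2(x + 1) is the minimal polynomial, and the product (x - 4)^3(x + 1) is the characteristic polynomial.

x - 4, (x - 4)^2(x + 1)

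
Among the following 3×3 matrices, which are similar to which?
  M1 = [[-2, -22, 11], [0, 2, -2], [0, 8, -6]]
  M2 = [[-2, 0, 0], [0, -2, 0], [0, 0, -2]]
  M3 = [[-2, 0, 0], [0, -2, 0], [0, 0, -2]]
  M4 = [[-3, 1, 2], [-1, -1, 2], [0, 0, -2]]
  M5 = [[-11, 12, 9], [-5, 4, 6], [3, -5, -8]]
3 classes: {M1, M4}, {M2, M3}, {M5}

Characteristic polynomials: χ_{M1} = (x + 2)^3, χ_{M2} = (x + 2)^3, χ_{M3} = (x + 2)^3, χ_{M4} = (x + 2)^3, χ_{M5} = (x + 5)^3.

{M1, M4}: invariant factors x + 2, (x + 2)^2.

{M2, M3}: invariant factors x + 2, x + 2, x + 2.

{M5}: invariant factors (x + 5)^3.

Matrices are similar if and only if their invariant-factor lists agree; the partition into similarity classes is {M1, M4}, {M2, M3}, {M5}.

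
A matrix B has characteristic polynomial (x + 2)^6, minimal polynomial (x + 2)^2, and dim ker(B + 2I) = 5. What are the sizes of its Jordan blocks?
Jordan blocks: (-2, 2), (-2, 1), (-2, 1), (-2, 1), (-2, 1)

λ = -2: algebraic multiplicity 6 (exponent in χ_B), largest block size 2 (exponent in m_B), 5 blocks (geometric multiplicity). These force block sizes [2, 1, 1, 1, 1].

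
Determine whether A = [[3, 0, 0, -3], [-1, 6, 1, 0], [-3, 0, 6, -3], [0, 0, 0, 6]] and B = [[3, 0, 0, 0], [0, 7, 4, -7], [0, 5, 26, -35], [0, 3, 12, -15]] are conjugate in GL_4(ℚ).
Two matrices over a field are similar if and only if they have the same invariant factors.

Both A and B have characteristic polynomial (x - 6)^3(x - 3) and minimal polynomial (x - 6)^2(x - 3). Computing further, both have invariant factors x - 6, (x - 6)^2(x - 3). Hence A and B are similar.

Yes.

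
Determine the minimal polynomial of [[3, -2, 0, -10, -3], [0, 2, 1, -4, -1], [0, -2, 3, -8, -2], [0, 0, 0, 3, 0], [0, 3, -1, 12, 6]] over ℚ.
The characteristic polynomial factors as (x - 5)(x - 3)^4. The minimal polynomial is ∏(x - λ)^{k_λ} where k_λ is the size of the largest Jordan block at λ.

For λ = 3: rank(A - 3I) = 3, and the largest Jordan block has size 3 (the smallest k with rank((A - 3I)^k) = rank((A - 3I)^(k+1))).
For λ = 5: rank(A - 5I) = 4, and the largest Jordan block has size 1 (the smallest k with rank((A - 5I)^k) = rank((A - 5I)^(k+1))).

So m_A(x) = (x - 5)(x - 3)^3.

m_A(x) = (x - 5)(x - 3)^3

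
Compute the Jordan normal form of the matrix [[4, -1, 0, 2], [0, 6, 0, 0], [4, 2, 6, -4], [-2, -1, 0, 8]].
The characteristic polynomial is det(xI - A) = (x - 6)^4, so the eigenvalues are 6 (algebraic multiplicity 4).

For λ = 6: rank(A - 6I) = 1, rank((A - 6I)^2) = 0. The eigenspace has dimension 4 - 1 = 3, so there are 3 Jordan blocks; the rank sequence gives block sizes [2, 1, 1].

Assembling the blocks gives the Jordan form J above.

J = [[6, 1, 0, 0], [0, 6, 0, 0], [0, 0, 6, 0], [0, 0, 0, 6]]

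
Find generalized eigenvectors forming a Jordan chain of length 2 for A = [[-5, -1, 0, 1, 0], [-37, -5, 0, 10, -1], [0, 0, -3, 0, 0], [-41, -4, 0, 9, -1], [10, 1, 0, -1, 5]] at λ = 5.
We seek v_1 ∈ ker((A - 5I)^2) \ ker(A - 5I), then set v_{i+1} = (A - 5I) v_i.

One such chain is v_1 = [[0, 0, 0, 0, 1]]^T, v_2 = [[0, -1, 0, -1, 0]]^T. Check: (A - 5I) v_2 = [[0, 0, 0, 0, 0]]^T = 0.

v_1 = [[0, 0, 0, 0, 1]]^T, v_2 = [[0, -1, 0, -1, 0]]^T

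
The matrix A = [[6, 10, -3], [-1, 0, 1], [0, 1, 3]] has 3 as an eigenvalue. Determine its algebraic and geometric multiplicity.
algebraic multiplicity 3, geometric multiplicity 1

The characteristic polynomial is (x - 3)^3, so the factor x - 3 appears with exponent 3: the algebraic multiplicity is 3.

rank(A - 3I) = 2, so the eigenspace has dimension 3 - 2 = 1: the geometric multiplicity is 1.

Since 1 < 3, A is not diagonalizable.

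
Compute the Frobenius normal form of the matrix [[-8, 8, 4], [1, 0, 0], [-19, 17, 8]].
The invariant factors of A (the non-unit diagonal entries of the Smith normal form of xI - A over ℚ[x]) are x^3 + 4x - 4, each dividing the next. The characteristic polynomial is their product, x^3 + 4x - 4.

The rational canonical form is the block-diagonal matrix of companion matrices C(f_i):
R = [[0, 0, 4], [1, 0, -4], [0, 1, 0]].

Note the characteristic polynomial does not split into linear factors over ℚ, so A has no Jordan form over ℚ; the rational canonical form exists over any field.

R = [[0, 0, 4], [1, 0, -4], [0, 1, 0]]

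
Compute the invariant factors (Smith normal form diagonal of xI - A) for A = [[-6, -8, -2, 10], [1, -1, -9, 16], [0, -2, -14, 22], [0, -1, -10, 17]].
The Jordan structure of A has elementary divisors (x + 4), (x + 3)^2, (x - 6). Arranging the block sizes at each eigenvalue in decreasing order and taking row products gives the invariant factors.

Invariant factors (smallest first, each dividing the next): (x - 6)(x + 3)^2(x + 4).

Check: the last factor (x - 6)(x + 3)^2(x + 4) is the minimal polynomial, and the product (x - 6)(x + 3)^2(x + 4) is the characteristic polynomial.

(x - 6)(x + 3)^2(x + 4)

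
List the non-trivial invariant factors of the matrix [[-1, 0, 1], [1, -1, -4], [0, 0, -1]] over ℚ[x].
(x + 1)^3

The Jordan structure of A has elementary divisors (x + 1)^3. Arranging the block sizes at each eigenvalue in decreasing order and taking row products gives the invariant factors.

Invariant factors (smallest first, each dividing the next): (x + 1)^3.

Check: the last factor (x + 1)^3 is the minimal polynomial, and the product (x + 1)^3 is the characteristic polynomial.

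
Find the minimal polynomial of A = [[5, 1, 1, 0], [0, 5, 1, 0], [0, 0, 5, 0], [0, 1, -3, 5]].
m_A(x) = (x - 5)^3

The characteristic polynomial factors as (x - 5)^4. The minimal polynomial is ∏(x - λ)^{k_λ} where k_λ is the size of the largest Jordan block at λ.

For λ = 5: rank(A - 5I) = 2, and the largest Jordan block has size 3 (the smallest k with rank((A - 5I)^k) = rank((A - 5I)^(k+1))).

So m_A(x) = (x - 5)^3.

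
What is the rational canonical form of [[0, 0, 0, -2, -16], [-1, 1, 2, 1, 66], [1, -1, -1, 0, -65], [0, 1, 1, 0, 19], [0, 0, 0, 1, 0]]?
The invariant factors of A (the non-unit diagonal entries of the Smith normal form of xI - A over ℚ[x]) are (x - 4)(x + 4)(x^3 - 3x - 1), each dividing the next. The characteristic polynomial is their product, (x - 4)(x + 4)(x^3 - 3x - 1).

The rational canonical form is the block-diagonal matrix of companion matrices C(f_i):
R = [[0, 0, 0, 0, -16], [1, 0, 0, 0, -48], [0, 1, 0, 0, 1], [0, 0, 1, 0, 19], [0, 0, 0, 1, 0]].

Note the characteristic polynomial does not split into linear factors over ℚ, so A has no Jordan form over ℚ; the rational canonical form exists over any field.

R = [[0, 0, 0, 0, -16], [1, 0, 0, 0, -48], [0, 1, 0, 0, 1], [0, 0, 1, 0, 19], [0, 0, 0, 1, 0]]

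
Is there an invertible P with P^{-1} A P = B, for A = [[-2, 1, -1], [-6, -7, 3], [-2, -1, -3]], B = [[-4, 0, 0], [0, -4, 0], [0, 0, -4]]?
No.

Both have characteristic polynomial (x + 4)^3, but the minimal polynomial of A is (x + 4)^2 while the minimal polynomial of B is x + 4. The minimal polynomial is a similarity invariant, so A and B are not similar.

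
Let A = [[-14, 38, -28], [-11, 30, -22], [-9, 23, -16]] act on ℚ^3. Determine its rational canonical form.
R = [[0, 0, -4], [1, 0, 4], [0, 1, 0]]

The invariant factors of A (the non-unit diagonal entries of the Smith normal form of xI - A over ℚ[x]) are x^3 - 4x + 4, each dividing the next. The characteristic polynomial is their product, x^3 - 4x + 4.

The rational canonical form is the block-diagonal matrix of companion matrices C(f_i):
R = [[0, 0, -4], [1, 0, 4], [0, 1, 0]].

Note the characteristic polynomial does not split into linear factors over ℚ, so A has no Jordan form over ℚ; the rational canonical form exists over any field.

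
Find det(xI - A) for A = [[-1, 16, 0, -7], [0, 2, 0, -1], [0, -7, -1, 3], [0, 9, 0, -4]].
χ_A(x) = (x + 1)^4

xI - A = [[x + 1, -16, 0, 7], [0, x - 2, 0, 1], [0, 7, x + 1, -3], [0, -9, 0, x + 4]].

Expanding det(xI - A) along the first row:
det(xI - A) = + (x + 1)·det([[x - 2, 0, 1], [7, x + 1, -3], [-9, 0, x + 4]]) - (-16)·det([[0, 0, 1], [0, x + 1, -3], [0, 0, x + 4]]) + (0)·det([[0, x - 2, 1], [0, 7, -3], [0, -9, x + 4]]) - (7)·det([[0, x - 2, 0], [0, 7, x + 1], [0, -9, 0]]).

Evaluating gives χ_A(x) = x^4 + 4x^3 + 6x^2 + 4x + 1 = (x + 1)^4.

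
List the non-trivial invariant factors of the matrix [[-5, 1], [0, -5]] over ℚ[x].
(x + 5)^2

The Jordan structure of A has elementary divisors (x + 5)^2. Arranging the block sizes at each eigenvalue in decreasing order and taking row products gives the invariant factors.

Invariant factors (smallest first, each dividing the next): (x + 5)^2.

Check: the last factor (x + 5)^2 is the minimal polynomial, and the product (x + 5)^2 is the characteristic polynomial.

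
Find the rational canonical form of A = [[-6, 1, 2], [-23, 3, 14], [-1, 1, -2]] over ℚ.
R = [[0, 0, 20], [1, 0, 1], [0, 1, -5]]

The invariant factors of A (the non-unit diagonal entries of the Smith normal form of xI - A over ℚ[x]) are (x + 4)(x^2 + x - 5), each dividing the next. The characteristic polynomial is their product, (x + 4)(x^2 + x - 5).

The rational canonical form is the block-diagonal matrix of companion matrices C(f_i):
R = [[0, 0, 20], [1, 0, 1], [0, 1, -5]].

Note the characteristic polynomial does not split into linear factors over ℚ, so A has no Jordan form over ℚ; the rational canonical form exists over any field.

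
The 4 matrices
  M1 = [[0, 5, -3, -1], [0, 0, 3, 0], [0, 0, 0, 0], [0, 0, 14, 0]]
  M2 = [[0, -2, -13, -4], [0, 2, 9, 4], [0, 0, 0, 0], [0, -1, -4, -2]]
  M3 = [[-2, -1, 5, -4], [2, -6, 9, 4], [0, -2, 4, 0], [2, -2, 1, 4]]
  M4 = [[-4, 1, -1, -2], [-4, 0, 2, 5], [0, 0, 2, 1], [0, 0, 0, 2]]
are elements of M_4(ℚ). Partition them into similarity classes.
Characteristic polynomials: χ_{M1} = x^4, χ_{M2} = x^4, χ_{M3} = x^4, χ_{M4} = (x - 2)^2(x + 2)^2.

{M1, M2, M3}: invariant factors x, x^3.

{M4}: invariant factors (x - 2)^2(x + 2)^2.

Matrices are similar if and only if their invariant-factor lists agree; the partition into similarity classes is {M1, M2, M3}, {M4}.

2 classes: {M1, M2, M3}, {M4}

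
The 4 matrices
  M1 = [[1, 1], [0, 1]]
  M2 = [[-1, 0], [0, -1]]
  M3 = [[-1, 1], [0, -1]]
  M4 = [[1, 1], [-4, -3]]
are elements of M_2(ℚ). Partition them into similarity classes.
Characteristic polynomials: χ_{M1} = (x - 1)^2, χ_{M2} = (x + 1)^2, χ_{M3} = (x + 1)^2, χ_{M4} = (x + 1)^2.

{M1}: invariant factors (x - 1)^2.

{M2}: invariant factors x + 1, x + 1.

{M3, M4}: invariant factors (x + 1)^2.

Matrices are similar if and only if their invariant-factor lists agree; the partition into similarity classes is {M1}, {M2}, {M3, M4}.

3 classes: {M1}, {M2}, {M3, M4}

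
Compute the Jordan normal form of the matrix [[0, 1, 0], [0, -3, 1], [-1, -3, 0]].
The characteristic polynomial is det(xI - A) = (x + 1)^3, so the eigenvalues are -1 (algebraic multiplicity 3).

For λ = -1: rank(A + I) = 2, rank((A + I)^2) = 1, rank((A + I)^3) = 0. The eigenspace has dimension 3 - 2 = 1, so there is 1 Jordan block; the rank sequence gives block sizes [3].

Assembling the blocks gives the Jordan form J above.

J = [[-1, 1, 0], [0, -1, 1], [0, 0, -1]]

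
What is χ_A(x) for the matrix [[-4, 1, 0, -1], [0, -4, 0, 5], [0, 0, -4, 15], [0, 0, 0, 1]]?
xI - A = [[x + 4, -1, 0, 1], [0, x + 4, 0, -5], [0, 0, x + 4, -15], [0, 0, 0, x - 1]].

Expanding det(xI - A) along the first row:
det(xI - A) = + (x + 4)·det([[x + 4, 0, -5], [0, x + 4, -15], [0, 0, x - 1]]) - (-1)·det([[0, 0, -5], [0, x + 4, -15], [0, 0, x - 1]]) + (0)·det([[0, x + 4, -5], [0, 0, -15], [0, 0, x - 1]]) - (1)·det([[0, x + 4, 0], [0, 0, x + 4], [0, 0, 0]]).

Evaluating gives χ_A(x) = x^4 + 11x^3 + 36x^2 + 16x - 64 = (x - 1)(x + 4)^3.

χ_A(x) = (x - 1)(x + 4)^3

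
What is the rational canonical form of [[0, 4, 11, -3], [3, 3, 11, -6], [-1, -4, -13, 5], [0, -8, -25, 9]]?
R = [[0, 0, 0, -12], [1, 0, 0, 5], [0, 1, 0, 9], [0, 0, 1, -1]]

The invariant factors of A (the non-unit diagonal entries of the Smith normal form of xI - A over ℚ[x]) are (x - 1)(x + 3)(x^2 - x - 4), each dividing the next. The characteristic polynomial is their product, (x - 1)(x + 3)(x^2 - x - 4).

The rational canonical form is the block-diagonal matrix of companion matrices C(f_i):
R = [[0, 0, 0, -12], [1, 0, 0, 5], [0, 1, 0, 9], [0, 0, 1, -1]].

Note the characteristic polynomial does not split into linear factors over ℚ, so A has no Jordan form over ℚ; the rational canonical form exists over any field.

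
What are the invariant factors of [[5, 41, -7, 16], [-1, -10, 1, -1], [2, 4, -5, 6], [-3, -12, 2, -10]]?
The Jordan structure of A has elementary divisors (x + 5)^3, (x + 5). Arranging the block sizes at each eigenvalue in decreasing order and taking row products gives the invariant factors.

Invariant factors (smallest first, each dividing the next): x + 5, (x + 5)^3.

Check: the last factor (x + 5)^3 is the minimal polynomial, and the product (x + 5)^4 is the characteristic polynomial.

x + 5, (x + 5)^3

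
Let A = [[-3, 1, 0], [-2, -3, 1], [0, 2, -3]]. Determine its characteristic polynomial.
xI - A = [[x + 3, -1, 0], [2, x + 3, -1], [0, -2, x + 3]].

Expanding det(xI - A) along the first row:
det(xI - A) = + (x + 3)·det([[x + 3, -1], [-2, x + 3]]) - (-1)·det([[2, -1], [0, x + 3]]) + (0)·det([[2, x + 3], [0, -2]]).

Evaluating gives χ_A(x) = x^3 + 9x^2 + 27x + 27 = (x + 3)^3.

χ_A(x) = (x + 3)^3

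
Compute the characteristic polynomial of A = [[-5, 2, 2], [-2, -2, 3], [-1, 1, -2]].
χ_A(x) = (x + 3)^3

xI - A = [[x + 5, -2, -2], [2, x + 2, -3], [1, -1, x + 2]].

Expanding det(xI - A) along the first row:
det(xI - A) = + (x + 5)·det([[x + 2, -3], [-1, x + 2]]) - (-2)·det([[2, -3], [1, x + 2]]) + (-2)·det([[2, x + 2], [1, -1]]).

Evaluating gives χ_A(x) = x^3 + 9x^2 + 27x + 27 = (x + 3)^3.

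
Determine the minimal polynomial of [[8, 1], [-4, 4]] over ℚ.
m_A(x) = (x - 6)^2

The characteristic polynomial factors as (x - 6)^2. The minimal polynomial is ∏(x - λ)^{k_λ} where k_λ is the size of the largest Jordan block at λ.

For λ = 6: rank(A - 6I) = 1, and the largest Jordan block has size 2 (the smallest k with rank((A - 6I)^k) = rank((A - 6I)^(k+1))).

So m_A(x) = (x - 6)^2.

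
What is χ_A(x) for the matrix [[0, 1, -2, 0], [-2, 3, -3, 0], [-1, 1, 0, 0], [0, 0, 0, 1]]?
xI - A = [[x, -1, 2, 0], [2, x - 3, 3, 0], [1, -1, x, 0], [0, 0, 0, x - 1]].

Expanding det(xI - A) along the first row:
det(xI - A) = + (x)·det([[x - 3, 3, 0], [-1, x, 0], [0, 0, x - 1]]) - (-1)·det([[2, 3, 0], [1, x, 0], [0, 0, x - 1]]) + (2)·det([[2, x - 3, 0], [1, -1, 0], [0, 0, x - 1]]) - (0)·det([[2, x - 3, 3], [1, -1, x], [0, 0, 0]]).

Evaluating gives χ_A(x) = x^4 - 4x^3 + 6x^2 - 4x + 1 = (x - 1)^4.

χ_A(x) = (x - 1)^4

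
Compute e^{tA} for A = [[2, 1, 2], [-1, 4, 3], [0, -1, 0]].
e^{tA} = [[(2 - t^2)*e^{2*t}/2, t*e^{2*t}, t*(4 - t)*e^{2*t}/2], [t*(-t - 1)*e^{2*t}, (2*t + 1)*e^{2*t}, t*(3 - t)*e^{2*t}], [t^2*e^{2*t}/2, -t*e^{2*t}, (t^2 - 4*t + 2)*e^{2*t}/2]]

A has Jordan form J = [[2, 1, 0], [0, 2, 1], [0, 0, 2]] with A = PJP^{-1}, so e^{tA} = P e^{tJ} P^{-1}.

For a Jordan block J_k(λ), e^{tJ_k(λ)} = e^{λt} · (I + tN + t^2 N^2/2! + ... + t^{k-1} N^{k-1}/(k-1)!) where N is the nilpotent superdiagonal part.

Assembling the blocks and conjugating back gives the entries of e^{tA} as shown above.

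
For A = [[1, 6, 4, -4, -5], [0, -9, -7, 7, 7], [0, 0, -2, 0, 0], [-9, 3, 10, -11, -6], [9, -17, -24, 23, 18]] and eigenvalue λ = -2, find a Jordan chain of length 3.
v_1 = [[0, 0, 1, 1, 0]]^T, v_2 = [[0, 0, 0, 1, -1]]^T, v_3 = [[1, 0, 0, -3, 3]]^T

We seek v_1 ∈ ker((A + 2I)^3) \ ker((A + 2I)^2), then set v_{i+1} = (A + 2I) v_i.

One such chain is v_1 = [[0, 0, 1, 1, 0]]^T, v_2 = [[0, 0, 0, 1, -1]]^T, v_3 = [[1, 0, 0, -3, 3]]^T. Check: (A + 2I) v_3 = [[0, 0, 0, 0, 0]]^T = 0.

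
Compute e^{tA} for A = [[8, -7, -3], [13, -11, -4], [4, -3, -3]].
e^{tA} = [[(-3*t^2 + 20*t + 2)*e^{-2*t}/2, t*(t - 7)*e^{-2*t}, t*(t - 6)*e^{-2*t}/2], [t*(26 - 3*t)*e^{-2*t}/2, (t^2 - 9*t + 1)*e^{-2*t}, t*(t - 8)*e^{-2*t}/2], [t*(8 - 3*t)*e^{-2*t}/2, t*(t - 3)*e^{-2*t}, (t^2/2 - t + 1)*e^{-2*t}]]

A has Jordan form J = [[-2, 1, 0], [0, -2, 1], [0, 0, -2]] with A = PJP^{-1}, so e^{tA} = P e^{tJ} P^{-1}.

For a Jordan block J_k(λ), e^{tJ_k(λ)} = e^{λt} · (I + tN + t^2 N^2/2! + ... + t^{k-1} N^{k-1}/(k-1)!) where N is the nilpotent superdiagonal part.

Assembling the blocks and conjugating back gives the entries of e^{tA} as shown above.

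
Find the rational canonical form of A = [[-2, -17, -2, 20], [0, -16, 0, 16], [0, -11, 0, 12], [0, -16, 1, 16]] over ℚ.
R = [[-2, 0, 0, 0], [0, 0, 0, 16], [0, 1, 0, 12], [0, 0, 1, 0]]

The invariant factors of A (the non-unit diagonal entries of the Smith normal form of xI - A over ℚ[x]) are x + 2, (x - 4)(x + 2)^2, each dividing the next. The characteristic polynomial is their product, (x - 4)(x + 2)^3.

The rational canonical form is the block-diagonal matrix of companion matrices C(f_i):
R = [[-2, 0, 0, 0], [0, 0, 0, 16], [0, 1, 0, 12], [0, 0, 1, 0]].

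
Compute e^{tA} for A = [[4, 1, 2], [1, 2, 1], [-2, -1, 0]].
e^{tA} = [[(t^2 + 4*t + 2)*e^{2*t}/2, t*e^{2*t}, t*(t + 4)*e^{2*t}/2], [t*e^{2*t}, e^{2*t}, t*e^{2*t}], [t*(-t - 4)*e^{2*t}/2, -t*e^{2*t}, (-t^2 - 4*t + 2)*e^{2*t}/2]]

A has Jordan form J = [[2, 1, 0], [0, 2, 1], [0, 0, 2]] with A = PJP^{-1}, so e^{tA} = P e^{tJ} P^{-1}.

For a Jordan block J_k(λ), e^{tJ_k(λ)} = e^{λt} · (I + tN + t^2 N^2/2! + ... + t^{k-1} N^{k-1}/(k-1)!) where N is the nilpotent superdiagonal part.

Assembling the blocks and conjugating back gives the entries of e^{tA} as shown above.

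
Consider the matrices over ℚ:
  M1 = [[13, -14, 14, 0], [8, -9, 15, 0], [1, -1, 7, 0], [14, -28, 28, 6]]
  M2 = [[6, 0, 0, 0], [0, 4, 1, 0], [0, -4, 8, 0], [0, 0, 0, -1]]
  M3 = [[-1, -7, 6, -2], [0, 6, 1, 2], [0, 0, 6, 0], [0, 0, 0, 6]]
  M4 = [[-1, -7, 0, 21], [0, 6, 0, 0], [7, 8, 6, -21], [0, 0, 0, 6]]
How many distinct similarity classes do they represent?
Characteristic polynomials: χ_{M1} = (x - 6)^3(x + 1), χ_{M2} = (x - 6)^3(x + 1), χ_{M3} = (x - 6)^3(x + 1), χ_{M4} = (x - 6)^3(x + 1).

{M1, M2, M3, M4}: invariant factors x - 6, (x - 6)^2(x + 1).

Matrices are similar if and only if their invariant-factor lists agree; the partition into similarity classes is {M1, M2, M3, M4}.

1 class: {M1, M2, M3, M4}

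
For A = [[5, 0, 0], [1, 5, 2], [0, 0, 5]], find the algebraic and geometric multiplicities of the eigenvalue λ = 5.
algebraic multiplicity 3, geometric multiplicity 2

The characteristic polynomial is (x - 5)^3, so the factor x - 5 appears with exponent 3: the algebraic multiplicity is 3.

rank(A - 5I) = 1, so the eigenspace has dimension 3 - 1 = 2: the geometric multiplicity is 2.

Since 2 < 3, A is not diagonalizable.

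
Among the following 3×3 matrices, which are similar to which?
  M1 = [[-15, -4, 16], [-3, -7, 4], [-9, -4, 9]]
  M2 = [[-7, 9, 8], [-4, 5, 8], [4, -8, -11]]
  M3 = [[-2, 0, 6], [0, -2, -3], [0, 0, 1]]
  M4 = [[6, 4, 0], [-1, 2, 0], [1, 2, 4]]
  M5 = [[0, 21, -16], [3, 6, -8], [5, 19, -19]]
3 classes: {M1, M2, M5}, {M3}, {M4}

Characteristic polynomials: χ_{M1} = (x + 3)(x + 5)^2, χ_{M2} = (x + 3)(x + 5)^2, χ_{M3} = (x - 1)(x + 2)^2, χ_{M4} = (x - 4)^3, χ_{M5} = (x + 3)(x + 5)^2.

{M1, M2, M5}: invariant factors (x + 3)(x + 5)^2.

{M3}: invariant factors x + 2, (x - 1)(x + 2).

{M4}: invariant factors x - 4, (x - 4)^2.

Matrices are similar if and only if their invariant-factor lists agree; the partition into similarity classes is {M1, M2, M5}, {M3}, {M4}.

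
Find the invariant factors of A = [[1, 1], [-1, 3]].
The Jordan structure of A has elementary divisors (x - 2)^2. Arranging the block sizes at each eigenvalue in decreasing order and taking row products gives the invariant factors.

Invariant factors (smallest first, each dividing the next): (x - 2)^2.

Check: the last factor (x - 2)^2 is the minimal polynomial, and the product (x - 2)^2 is the characteristic polynomial.

(x - 2)^2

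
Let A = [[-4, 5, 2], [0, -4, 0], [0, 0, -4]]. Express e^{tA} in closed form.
A has Jordan form J = [[-4, 1, 0], [0, -4, 0], [0, 0, -4]] with A = PJP^{-1}, so e^{tA} = P e^{tJ} P^{-1}.

For a Jordan block J_k(λ), e^{tJ_k(λ)} = e^{λt} · (I + tN + t^2 N^2/2! + ... + t^{k-1} N^{k-1}/(k-1)!) where N is the nilpotent superdiagonal part.

Assembling the blocks and conjugating back gives the entries of e^{tA} as shown above.

e^{tA} = [[e^{-4*t}, 5*t*e^{-4*t}, 2*t*e^{-4*t}], [0, e^{-4*t}, 0], [0, 0, e^{-4*t}]]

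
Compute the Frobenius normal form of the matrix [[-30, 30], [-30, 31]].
R = [[0, 30], [1, 1]]

The invariant factors of A (the non-unit diagonal entries of the Smith normal form of xI - A over ℚ[x]) are (x - 6)(x + 5), each dividing the next. The characteristic polynomial is their product, (x - 6)(x + 5).

The rational canonical form is the block-diagonal matrix of companion matrices C(f_i):
R = [[0, 30], [1, 1]].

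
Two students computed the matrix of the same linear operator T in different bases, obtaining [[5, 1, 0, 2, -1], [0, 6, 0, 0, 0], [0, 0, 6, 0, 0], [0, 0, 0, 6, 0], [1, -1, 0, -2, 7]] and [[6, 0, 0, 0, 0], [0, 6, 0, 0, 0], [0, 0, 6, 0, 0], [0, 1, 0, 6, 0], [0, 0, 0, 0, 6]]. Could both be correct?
Two matrices over a field are similar if and only if they have the same invariant factors.

Both A and B have characteristic polynomial (x - 6)^5 and minimal polynomial (x - 6)^2. Computing further, both have invariant factors x - 6, x - 6, x - 6, (x - 6)^2. Hence A and B are similar.

Yes.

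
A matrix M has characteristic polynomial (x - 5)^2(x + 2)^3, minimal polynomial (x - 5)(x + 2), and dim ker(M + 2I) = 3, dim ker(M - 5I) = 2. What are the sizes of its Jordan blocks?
λ = -2: algebraic multiplicity 3 (exponent in χ_M), largest block size 1 (exponent in m_M), 3 blocks (geometric multiplicity). These force block sizes [1, 1, 1].
λ = 5: algebraic multiplicity 2 (exponent in χ_M), largest block size 1 (exponent in m_M), 2 blocks (geometric multiplicity). These force block sizes [1, 1].

Jordan blocks: (-2, 1), (-2, 1), (-2, 1), (5, 1), (5, 1)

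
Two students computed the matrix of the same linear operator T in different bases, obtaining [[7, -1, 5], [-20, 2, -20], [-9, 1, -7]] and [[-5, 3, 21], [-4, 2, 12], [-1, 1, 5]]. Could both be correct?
Yes.

Two matrices over a field are similar if and only if they have the same invariant factors.

Both A and B have characteristic polynomial (x - 2)^2(x + 2) and minimal polynomial (x - 2)^2(x + 2). Computing further, both have invariant factors (x - 2)^2(x + 2). Hence A and B are similar.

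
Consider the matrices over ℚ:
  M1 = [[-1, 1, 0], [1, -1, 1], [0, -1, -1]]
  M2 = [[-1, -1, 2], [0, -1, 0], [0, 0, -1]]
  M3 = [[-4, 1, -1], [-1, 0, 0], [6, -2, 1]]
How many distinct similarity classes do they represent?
2 classes: {M1, M3}, {M2}

Characteristic polynomials: χ_{M1} = (x + 1)^3, χ_{M2} = (x + 1)^3, χ_{M3} = (x + 1)^3.

{M1, M3}: invariant factors (x + 1)^3.

{M2}: invariant factors x + 1, (x + 1)^2.

Matrices are similar if and only if their invariant-factor lists agree; the partition into similarity classes is {M1, M3}, {M2}.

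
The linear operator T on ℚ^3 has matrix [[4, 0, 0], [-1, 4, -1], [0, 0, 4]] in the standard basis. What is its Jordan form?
The characteristic polynomial is det(xI - A) = (x - 4)^3, so the eigenvalues are 4 (algebraic multiplicity 3).

For λ = 4: rank(A - 4I) = 1, rank((A - 4I)^2) = 0. The eigenspace has dimension 3 - 1 = 2, so there are 2 Jordan blocks; the rank sequence gives block sizes [2, 1].

Assembling the blocks gives the Jordan form J above.

J = [[4, 1, 0], [0, 4, 0], [0, 0, 4]]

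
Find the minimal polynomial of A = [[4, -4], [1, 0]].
m_A(x) = (x - 2)^2

The characteristic polynomial factors as (x - 2)^2. The minimal polynomial is ∏(x - λ)^{k_λ} where k_λ is the size of the largest Jordan block at λ.

For λ = 2: rank(A - 2I) = 1, and the largest Jordan block has size 2 (the smallest k with rank((A - 2I)^k) = rank((A - 2I)^(k+1))).

So m_A(x) = (x - 2)^2.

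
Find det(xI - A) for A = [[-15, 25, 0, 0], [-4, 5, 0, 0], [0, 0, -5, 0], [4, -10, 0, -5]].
χ_A(x) = (x + 5)^4

xI - A = [[x + 15, -25, 0, 0], [4, x - 5, 0, 0], [0, 0, x + 5, 0], [-4, 10, 0, x + 5]].

Expanding det(xI - A) along the first row:
det(xI - A) = + (x + 15)·det([[x - 5, 0, 0], [0, x + 5, 0], [10, 0, x + 5]]) - (-25)·det([[4, 0, 0], [0, x + 5, 0], [-4, 0, x + 5]]) + (0)·det([[4, x - 5, 0], [0, 0, 0], [-4, 10, x + 5]]) - (0)·det([[4, x - 5, 0], [0, 0, x + 5], [-4, 10, 0]]).

Evaluating gives χ_A(x) = x^4 + 20x^3 + 150x^2 + 500x + 625 = (x + 5)^4.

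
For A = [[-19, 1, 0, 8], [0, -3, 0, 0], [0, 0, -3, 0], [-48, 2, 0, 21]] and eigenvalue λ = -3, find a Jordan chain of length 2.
v_1 = [[-1, 1, 0, -2]]^T, v_2 = [[1, 0, 0, 2]]^T

We seek v_1 ∈ ker((A + 3I)^2) \ ker(A + 3I), then set v_{i+1} = (A + 3I) v_i.

One such chain is v_1 = [[-1, 1, 0, -2]]^T, v_2 = [[1, 0, 0, 2]]^T. Check: (A + 3I) v_2 = [[0, 0, 0, 0]]^T = 0.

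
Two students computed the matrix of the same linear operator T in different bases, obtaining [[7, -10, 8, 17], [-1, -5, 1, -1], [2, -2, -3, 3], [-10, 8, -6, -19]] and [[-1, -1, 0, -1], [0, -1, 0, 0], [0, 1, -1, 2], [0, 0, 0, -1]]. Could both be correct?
No.

trace(A) = -20 but trace(B) = -4. The trace is a similarity invariant, so A and B are not similar.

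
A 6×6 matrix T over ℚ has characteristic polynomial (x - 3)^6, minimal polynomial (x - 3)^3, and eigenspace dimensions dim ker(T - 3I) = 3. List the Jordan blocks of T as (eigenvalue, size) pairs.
Jordan blocks: (3, 3), (3, 2), (3, 1)

λ = 3: algebraic multiplicity 6 (exponent in χ_T), largest block size 3 (exponent in m_T), 3 blocks (geometric multiplicity). These force block sizes [3, 2, 1].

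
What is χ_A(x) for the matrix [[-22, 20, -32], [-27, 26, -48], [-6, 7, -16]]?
xI - A = [[x + 22, -20, 32], [27, x - 26, 48], [6, -7, x + 16]].

Expanding det(xI - A) along the first row:
det(xI - A) = + (x + 22)·det([[x - 26, 48], [-7, x + 16]]) - (-20)·det([[27, 48], [6, x + 16]]) + (32)·det([[27, x - 26], [6, -7]]).

Evaluating gives χ_A(x) = x^3 + 12x^2 + 48x + 64 = (x + 4)^3.

χ_A(x) = (x + 4)^3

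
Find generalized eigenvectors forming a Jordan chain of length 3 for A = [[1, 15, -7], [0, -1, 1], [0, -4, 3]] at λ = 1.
We seek v_1 ∈ ker((A - I)^3) \ ker((A - I)^2), then set v_{i+1} = (A - I) v_i.

One such chain is v_1 = [[-9, 2, 5]]^T, v_2 = [[-5, 1, 2]]^T, v_3 = [[1, 0, 0]]^T. Check: (A - I) v_3 = [[0, 0, 0]]^T = 0.

v_1 = [[-9, 2, 5]]^T, v_2 = [[-5, 1, 2]]^T, v_3 = [[1, 0, 0]]^T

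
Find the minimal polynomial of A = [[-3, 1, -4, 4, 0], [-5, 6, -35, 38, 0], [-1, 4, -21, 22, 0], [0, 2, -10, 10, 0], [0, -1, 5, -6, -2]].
m_A(x) = (x + 2)^3

The characteristic polynomial factors as (x + 2)^5. The minimal polynomial is ∏(x - λ)^{k_λ} where k_λ is the size of the largest Jordan block at λ.

For λ = -2: rank(A + 2I) = 2, and the largest Jordan block has size 3 (the smallest k with rank((A + 2I)^k) = rank((A + 2I)^(k+1))).

So m_A(x) = (x + 2)^3.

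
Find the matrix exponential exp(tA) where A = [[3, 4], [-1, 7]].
e^{tA} = [[(1 - 2*t)*e^{5*t}, 4*t*e^{5*t}], [-t*e^{5*t}, (2*t + 1)*e^{5*t}]]

A has Jordan form J = [[5, 1], [0, 5]] with A = PJP^{-1}, so e^{tA} = P e^{tJ} P^{-1}.

For a Jordan block J_k(λ), e^{tJ_k(λ)} = e^{λt} · (I + tN + t^2 N^2/2! + ... + t^{k-1} N^{k-1}/(k-1)!) where N is the nilpotent superdiagonal part.

Assembling the blocks and conjugating back gives the entries of e^{tA} as shown above.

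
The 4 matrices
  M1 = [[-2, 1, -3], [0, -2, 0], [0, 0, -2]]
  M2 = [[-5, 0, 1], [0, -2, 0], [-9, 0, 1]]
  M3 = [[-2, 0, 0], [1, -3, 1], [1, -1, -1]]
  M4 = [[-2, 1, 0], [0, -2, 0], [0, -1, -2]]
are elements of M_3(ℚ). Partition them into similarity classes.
1 class: {M1, M2, M3, M4}

Characteristic polynomials: χ_{M1} = (x + 2)^3, χ_{M2} = (x + 2)^3, χ_{M3} = (x + 2)^3, χ_{M4} = (x + 2)^3.

{M1, M2, M3, M4}: invariant factors x + 2, (x + 2)^2.

Matrices are similar if and only if their invariant-factor lists agree; the partition into similarity classes is {M1, M2, M3, M4}.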